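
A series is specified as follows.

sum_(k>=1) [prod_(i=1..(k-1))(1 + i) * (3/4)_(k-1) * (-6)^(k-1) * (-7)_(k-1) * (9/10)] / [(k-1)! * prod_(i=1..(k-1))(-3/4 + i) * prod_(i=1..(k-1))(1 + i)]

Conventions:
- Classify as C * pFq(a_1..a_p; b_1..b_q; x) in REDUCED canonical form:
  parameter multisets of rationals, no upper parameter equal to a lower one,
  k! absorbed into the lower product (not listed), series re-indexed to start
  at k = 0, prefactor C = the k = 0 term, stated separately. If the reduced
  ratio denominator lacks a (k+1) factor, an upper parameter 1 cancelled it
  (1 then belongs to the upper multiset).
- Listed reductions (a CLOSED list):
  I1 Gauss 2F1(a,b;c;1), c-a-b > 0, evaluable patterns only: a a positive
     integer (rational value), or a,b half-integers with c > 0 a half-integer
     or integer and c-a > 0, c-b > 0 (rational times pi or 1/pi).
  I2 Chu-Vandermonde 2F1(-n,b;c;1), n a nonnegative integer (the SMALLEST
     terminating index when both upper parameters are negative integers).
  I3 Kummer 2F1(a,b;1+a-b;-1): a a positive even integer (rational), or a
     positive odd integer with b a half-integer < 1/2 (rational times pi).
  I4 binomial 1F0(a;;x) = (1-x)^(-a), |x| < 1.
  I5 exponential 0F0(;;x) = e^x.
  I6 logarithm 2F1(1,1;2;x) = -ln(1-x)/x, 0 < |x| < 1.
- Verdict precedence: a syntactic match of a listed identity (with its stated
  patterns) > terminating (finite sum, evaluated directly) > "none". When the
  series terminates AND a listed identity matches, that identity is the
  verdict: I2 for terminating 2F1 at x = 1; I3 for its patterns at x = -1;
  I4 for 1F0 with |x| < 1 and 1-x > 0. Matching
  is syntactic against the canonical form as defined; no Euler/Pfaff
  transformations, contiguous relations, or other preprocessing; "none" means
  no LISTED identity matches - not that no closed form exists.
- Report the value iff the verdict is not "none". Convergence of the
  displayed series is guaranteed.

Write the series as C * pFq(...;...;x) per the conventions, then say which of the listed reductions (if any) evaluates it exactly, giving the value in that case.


At argument -6: a 2F1 with upper {-7, 3/4}, lower {1/4}, scaled by C = 9/10. Verdict: terminating at k = 7: the factor (-7)_k kills every later term; summing the 8 survivors is exact. Sum: 295948965807/55250.

The tell: t_0 = 9/10 here, and the lower running product (C = 9/10) is a rising factorial.
Ratio: r(k) = (-6) * (k-7) (k+3/4) / [(k+1/4) (k+1)] - rational in k, leading ratio (-6); with t_0 = 9/10, classification follows.


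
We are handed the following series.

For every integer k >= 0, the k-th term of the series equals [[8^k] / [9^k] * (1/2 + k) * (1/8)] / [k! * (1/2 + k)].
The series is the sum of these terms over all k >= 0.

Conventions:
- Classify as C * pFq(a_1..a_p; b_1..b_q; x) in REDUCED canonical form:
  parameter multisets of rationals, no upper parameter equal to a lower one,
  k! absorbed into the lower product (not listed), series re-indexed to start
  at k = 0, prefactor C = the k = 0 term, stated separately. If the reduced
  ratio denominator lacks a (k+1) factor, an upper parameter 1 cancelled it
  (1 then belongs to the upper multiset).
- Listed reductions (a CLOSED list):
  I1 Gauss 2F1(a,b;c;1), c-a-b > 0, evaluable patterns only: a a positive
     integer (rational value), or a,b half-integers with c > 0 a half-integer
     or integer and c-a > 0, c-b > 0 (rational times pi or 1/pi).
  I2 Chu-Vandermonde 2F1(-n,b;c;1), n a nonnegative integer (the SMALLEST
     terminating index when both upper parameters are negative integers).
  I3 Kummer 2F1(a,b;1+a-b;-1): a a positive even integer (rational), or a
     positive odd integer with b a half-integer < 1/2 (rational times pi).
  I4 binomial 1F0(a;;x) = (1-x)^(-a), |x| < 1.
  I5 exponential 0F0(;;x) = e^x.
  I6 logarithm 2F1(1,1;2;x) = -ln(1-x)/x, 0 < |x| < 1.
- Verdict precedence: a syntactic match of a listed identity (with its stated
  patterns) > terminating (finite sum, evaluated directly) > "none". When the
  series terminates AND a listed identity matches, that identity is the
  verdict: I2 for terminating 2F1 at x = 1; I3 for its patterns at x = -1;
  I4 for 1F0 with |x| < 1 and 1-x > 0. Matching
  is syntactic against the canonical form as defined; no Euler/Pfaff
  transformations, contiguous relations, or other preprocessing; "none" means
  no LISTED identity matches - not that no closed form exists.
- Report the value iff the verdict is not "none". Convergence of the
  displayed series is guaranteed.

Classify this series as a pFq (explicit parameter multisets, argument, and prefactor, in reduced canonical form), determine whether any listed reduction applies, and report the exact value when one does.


This is 1/8 * 0F0(-; -; 8/9) in reduced canonical form. Verdict: the I5 exponential reduction matches (the 0F0 exponential series at x = 8/9). Hence: (1/8) * e^(8/9).

Structural cue: from the first term 1/8: the two geometric factors (C = 1/8, x = 8/9) combine into one argument.
Adjacent-term ratio: r(k) = (8/9) * 1 / [(k+1)] - rational; roots negated = parameters, x = (8/9), C = 1/8.


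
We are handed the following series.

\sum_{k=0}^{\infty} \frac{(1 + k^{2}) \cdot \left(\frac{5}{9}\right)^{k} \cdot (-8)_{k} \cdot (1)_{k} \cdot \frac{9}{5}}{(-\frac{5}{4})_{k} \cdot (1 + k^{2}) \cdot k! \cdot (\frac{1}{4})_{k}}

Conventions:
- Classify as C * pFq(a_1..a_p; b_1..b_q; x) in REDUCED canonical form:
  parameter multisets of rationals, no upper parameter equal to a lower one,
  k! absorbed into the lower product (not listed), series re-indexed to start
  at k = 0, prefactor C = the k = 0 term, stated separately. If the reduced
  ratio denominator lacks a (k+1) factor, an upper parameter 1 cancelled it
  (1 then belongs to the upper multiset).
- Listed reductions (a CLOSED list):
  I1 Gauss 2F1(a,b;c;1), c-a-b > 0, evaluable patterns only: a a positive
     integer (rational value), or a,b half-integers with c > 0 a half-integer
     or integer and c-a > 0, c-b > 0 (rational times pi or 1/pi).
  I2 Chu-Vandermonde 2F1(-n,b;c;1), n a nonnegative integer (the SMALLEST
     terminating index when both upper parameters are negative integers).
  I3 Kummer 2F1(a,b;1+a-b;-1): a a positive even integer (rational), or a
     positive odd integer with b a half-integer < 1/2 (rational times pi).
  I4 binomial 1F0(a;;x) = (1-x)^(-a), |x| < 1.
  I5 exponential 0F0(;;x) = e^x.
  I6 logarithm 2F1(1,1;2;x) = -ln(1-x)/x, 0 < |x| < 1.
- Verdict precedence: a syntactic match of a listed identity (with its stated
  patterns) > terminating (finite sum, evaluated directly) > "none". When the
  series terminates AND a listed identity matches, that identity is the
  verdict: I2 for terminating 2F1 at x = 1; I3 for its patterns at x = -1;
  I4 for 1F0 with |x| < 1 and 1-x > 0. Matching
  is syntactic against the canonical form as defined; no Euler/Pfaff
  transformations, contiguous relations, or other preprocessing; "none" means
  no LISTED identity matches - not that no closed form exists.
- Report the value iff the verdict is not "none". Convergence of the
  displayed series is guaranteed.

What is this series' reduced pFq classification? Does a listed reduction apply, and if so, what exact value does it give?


At argument \frac{5}{9}: a 2F2 with upper {-8, 1}, lower {-\frac{5}{4}, \frac{1}{4}}, scaled by C = \frac{9}{5}. Verdict: terminating (-8 upstairs). 9 nonzero terms in all; added directly. Sum: -\frac{589614033923831131}{19892791387671345}.

Structural cue: with t_0 = \frac{9}{5}, striking the common factor k^2 + 1 reduces the term (C = 9/5, x = 5/9).
Step ratio: r(k) = \frac{5}{9} * (k-8) (k+1) / [(k-\frac{5}{4}) (k+\frac{1}{4}) (k+1)] - poly over poly, x = \frac{5}{9} from leading terms; C = \frac{9}{5} at k = 0.


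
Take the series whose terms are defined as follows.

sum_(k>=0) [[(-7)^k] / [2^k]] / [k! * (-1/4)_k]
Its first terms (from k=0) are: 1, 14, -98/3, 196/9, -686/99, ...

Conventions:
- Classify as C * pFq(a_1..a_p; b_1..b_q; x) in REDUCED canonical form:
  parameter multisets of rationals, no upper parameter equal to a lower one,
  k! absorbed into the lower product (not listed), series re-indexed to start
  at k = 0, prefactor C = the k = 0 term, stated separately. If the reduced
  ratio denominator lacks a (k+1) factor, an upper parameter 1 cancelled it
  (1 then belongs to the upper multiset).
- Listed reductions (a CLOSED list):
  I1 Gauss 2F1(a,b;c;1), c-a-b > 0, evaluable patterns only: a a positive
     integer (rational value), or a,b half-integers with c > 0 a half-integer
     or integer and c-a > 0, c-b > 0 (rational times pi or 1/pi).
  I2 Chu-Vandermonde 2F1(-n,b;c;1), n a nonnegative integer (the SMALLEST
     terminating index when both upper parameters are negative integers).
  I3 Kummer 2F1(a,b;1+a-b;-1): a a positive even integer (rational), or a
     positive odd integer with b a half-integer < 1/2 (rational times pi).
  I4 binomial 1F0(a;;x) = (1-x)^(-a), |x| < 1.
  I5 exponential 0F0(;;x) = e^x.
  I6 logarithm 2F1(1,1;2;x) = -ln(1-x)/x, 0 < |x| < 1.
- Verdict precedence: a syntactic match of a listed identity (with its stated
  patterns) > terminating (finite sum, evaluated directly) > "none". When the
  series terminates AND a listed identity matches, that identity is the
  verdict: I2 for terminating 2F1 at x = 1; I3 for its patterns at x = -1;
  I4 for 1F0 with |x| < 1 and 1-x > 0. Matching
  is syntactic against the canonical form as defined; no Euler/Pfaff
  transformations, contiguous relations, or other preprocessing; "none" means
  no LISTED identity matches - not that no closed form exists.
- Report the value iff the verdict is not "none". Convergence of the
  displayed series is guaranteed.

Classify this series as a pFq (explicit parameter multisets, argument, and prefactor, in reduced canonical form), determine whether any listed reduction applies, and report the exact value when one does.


Key step: from the first term 1: the two k-th powers (prefactor 1) combine into one argument.
Ratio: r(k) = (-7/2) * 1 / [(k-1/4) (k+1)] - rational in k. x = (-7/2); t_0 = 1; negate the roots.

This is 1 * 0F1(-; -1/4; -7/2) in reduced canonical form. Verdict: none - at argument -7/2 the multisets {-} ; {-1/4} match no listed identity.


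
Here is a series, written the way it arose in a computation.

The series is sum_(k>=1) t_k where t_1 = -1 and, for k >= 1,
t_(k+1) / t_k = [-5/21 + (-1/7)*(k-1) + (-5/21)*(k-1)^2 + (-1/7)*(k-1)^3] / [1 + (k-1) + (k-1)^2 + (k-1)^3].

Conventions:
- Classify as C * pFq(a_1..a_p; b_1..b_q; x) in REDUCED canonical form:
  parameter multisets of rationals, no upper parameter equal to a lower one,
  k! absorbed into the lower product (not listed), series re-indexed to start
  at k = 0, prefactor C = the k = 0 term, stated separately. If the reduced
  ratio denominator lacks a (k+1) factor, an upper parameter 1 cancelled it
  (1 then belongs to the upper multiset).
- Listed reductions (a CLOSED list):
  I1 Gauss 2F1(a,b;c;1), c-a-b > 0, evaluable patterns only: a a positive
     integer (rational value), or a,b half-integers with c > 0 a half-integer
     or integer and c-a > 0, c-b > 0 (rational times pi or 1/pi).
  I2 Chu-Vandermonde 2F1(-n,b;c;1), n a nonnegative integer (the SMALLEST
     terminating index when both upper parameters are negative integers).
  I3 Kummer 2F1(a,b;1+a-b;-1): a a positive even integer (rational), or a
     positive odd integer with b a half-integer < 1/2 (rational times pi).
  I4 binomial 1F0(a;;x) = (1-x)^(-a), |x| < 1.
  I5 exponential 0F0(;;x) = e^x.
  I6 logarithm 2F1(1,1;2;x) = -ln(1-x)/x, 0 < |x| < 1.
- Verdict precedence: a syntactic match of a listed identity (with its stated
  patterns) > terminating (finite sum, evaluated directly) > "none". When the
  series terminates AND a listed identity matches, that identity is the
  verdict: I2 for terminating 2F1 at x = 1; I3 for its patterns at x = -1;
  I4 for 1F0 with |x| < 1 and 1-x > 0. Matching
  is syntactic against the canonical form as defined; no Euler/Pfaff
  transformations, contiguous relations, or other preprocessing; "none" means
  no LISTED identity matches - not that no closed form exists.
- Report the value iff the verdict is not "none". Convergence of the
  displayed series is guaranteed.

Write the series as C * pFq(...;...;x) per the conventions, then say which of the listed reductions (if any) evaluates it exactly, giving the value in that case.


At argument -1/7: a 1F0 with upper {5/3}, lower {-}, scaled by C = -1. Verdict: the binomial series (I4) matches (the 1F0 binomial series: exponent -5/3, x = -1/7). Hence: (-1) * (8/7)^(-5/3).

The tell: t_0 = -1 here, and the ratio is unreduced: k^2 + 1 divides both sides (C = -1, x = -1/7).
Ratio: r(k) = (-1/7) * (k+5/3) / [(k+1)] - rational; roots negated = parameters, x = (-1/7), C = -1.


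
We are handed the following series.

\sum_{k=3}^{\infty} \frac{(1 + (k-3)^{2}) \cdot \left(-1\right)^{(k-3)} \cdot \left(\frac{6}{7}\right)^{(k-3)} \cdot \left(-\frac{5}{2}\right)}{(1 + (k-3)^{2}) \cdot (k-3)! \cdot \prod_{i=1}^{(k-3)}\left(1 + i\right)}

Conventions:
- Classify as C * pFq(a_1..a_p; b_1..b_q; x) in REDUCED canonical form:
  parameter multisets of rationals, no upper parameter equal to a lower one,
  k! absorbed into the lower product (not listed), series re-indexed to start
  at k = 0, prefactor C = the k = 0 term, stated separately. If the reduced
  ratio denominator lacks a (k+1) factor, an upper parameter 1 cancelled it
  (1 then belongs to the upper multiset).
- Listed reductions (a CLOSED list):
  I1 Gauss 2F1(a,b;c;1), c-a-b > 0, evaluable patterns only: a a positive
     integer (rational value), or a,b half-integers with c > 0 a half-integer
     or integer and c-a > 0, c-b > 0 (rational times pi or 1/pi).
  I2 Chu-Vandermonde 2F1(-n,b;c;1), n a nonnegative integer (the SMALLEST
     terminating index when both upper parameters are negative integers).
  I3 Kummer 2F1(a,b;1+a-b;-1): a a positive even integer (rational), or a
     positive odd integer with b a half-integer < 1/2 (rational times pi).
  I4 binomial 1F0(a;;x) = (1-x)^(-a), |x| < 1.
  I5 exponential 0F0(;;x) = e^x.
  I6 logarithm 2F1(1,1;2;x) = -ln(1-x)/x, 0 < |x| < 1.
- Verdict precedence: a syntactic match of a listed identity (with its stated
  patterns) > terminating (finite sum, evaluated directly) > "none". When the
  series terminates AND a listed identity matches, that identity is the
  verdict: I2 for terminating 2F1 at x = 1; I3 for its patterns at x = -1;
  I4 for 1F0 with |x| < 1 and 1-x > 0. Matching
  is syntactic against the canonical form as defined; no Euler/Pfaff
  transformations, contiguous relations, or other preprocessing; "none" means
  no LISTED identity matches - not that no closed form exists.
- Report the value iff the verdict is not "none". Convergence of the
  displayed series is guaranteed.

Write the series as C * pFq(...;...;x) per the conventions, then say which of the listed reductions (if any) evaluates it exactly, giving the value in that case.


x = -\frac{6}{7} here; the reduced form reads 0F1, upper {-}, lower {2}, C = -\frac{5}{2}. Verdict: none. A 0F1 with upper {-} fits none of I1-I6 at x = -\frac{6}{7}; the sum runs forever.

Structural cue: from the first term -\frac{5}{2}: the factor k^2 + 1 cancels (top and bottom), leaving prefactor -5/2.
Term ratio: r(k) = -\frac{6}{7} * 1 / [(k+2) (k+1)] - rational in k, leading ratio -\frac{6}{7}; with t_0 = -\frac{5}{2}, classification follows.


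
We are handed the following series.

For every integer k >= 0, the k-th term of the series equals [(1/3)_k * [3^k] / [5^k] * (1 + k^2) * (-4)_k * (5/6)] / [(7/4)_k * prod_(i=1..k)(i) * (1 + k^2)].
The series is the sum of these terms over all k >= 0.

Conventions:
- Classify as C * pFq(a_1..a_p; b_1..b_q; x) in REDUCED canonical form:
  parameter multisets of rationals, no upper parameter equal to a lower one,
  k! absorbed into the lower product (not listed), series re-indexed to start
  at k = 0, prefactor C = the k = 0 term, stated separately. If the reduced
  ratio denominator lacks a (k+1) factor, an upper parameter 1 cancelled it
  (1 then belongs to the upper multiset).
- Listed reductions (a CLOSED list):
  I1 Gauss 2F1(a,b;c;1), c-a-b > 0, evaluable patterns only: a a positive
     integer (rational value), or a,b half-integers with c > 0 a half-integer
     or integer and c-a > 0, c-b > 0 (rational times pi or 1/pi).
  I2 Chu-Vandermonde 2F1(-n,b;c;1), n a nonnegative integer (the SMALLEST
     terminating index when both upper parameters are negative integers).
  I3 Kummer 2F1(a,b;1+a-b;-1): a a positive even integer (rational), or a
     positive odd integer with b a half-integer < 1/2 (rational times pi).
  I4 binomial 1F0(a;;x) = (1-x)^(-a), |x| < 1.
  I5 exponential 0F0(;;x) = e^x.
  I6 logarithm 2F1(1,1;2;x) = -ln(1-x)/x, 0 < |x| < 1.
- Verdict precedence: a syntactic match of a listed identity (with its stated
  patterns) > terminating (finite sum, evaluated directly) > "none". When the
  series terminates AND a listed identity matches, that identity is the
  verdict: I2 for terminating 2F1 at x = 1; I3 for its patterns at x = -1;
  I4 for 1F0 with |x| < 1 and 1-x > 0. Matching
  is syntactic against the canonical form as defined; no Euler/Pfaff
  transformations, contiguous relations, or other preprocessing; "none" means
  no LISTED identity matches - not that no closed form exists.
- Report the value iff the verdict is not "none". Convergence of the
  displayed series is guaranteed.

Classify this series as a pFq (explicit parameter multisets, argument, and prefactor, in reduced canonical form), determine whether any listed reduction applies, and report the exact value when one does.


This is 5/6 * 2F1(-4, 1/3; 7/4; 3/5) in reduced canonical form. Verdict: terminating. With -4 upstairs the series is a 5-term polynomial sum; evaluated term by term. Its exact value is 1914469/3291750.

The tell: from the first term 5/6: the factor k^2 + 1 cancels (top and bottom), leaving prefactor 5/6.
Consecutive-term ratio: r(k) = (3/5) * (k-4) (k+1/3) / [(k+7/4) (k+1)] - rational in k, leading ratio (3/5); with t_0 = 5/6, classification follows.


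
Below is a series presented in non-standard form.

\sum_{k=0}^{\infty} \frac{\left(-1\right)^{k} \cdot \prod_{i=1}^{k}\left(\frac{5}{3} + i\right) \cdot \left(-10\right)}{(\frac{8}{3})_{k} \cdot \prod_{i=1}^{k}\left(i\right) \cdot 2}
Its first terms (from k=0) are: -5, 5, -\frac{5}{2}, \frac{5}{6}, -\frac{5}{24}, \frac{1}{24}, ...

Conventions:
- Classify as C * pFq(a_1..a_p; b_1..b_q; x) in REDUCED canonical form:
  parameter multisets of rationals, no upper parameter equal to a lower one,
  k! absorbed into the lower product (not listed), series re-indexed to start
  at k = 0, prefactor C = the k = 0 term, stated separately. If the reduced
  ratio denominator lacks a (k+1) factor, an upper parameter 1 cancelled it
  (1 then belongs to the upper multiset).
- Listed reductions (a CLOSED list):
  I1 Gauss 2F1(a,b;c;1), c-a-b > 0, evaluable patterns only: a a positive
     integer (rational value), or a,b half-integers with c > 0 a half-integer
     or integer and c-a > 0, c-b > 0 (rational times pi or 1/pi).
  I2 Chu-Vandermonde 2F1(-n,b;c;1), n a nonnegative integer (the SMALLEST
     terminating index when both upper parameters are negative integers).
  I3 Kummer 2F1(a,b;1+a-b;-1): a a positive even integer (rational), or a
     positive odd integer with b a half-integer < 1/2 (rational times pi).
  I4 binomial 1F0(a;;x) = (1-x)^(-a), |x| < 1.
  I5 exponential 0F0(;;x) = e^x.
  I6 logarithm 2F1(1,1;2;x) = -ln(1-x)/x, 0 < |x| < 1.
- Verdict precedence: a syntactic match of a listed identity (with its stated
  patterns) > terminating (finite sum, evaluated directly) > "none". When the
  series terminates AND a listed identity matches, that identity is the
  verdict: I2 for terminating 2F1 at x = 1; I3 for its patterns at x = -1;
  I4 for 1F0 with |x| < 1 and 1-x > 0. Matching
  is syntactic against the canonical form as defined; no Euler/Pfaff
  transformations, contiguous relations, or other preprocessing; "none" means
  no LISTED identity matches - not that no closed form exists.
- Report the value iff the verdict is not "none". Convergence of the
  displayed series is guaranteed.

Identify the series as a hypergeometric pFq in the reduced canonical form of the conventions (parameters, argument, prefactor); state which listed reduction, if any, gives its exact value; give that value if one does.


The series (x = -1) is 0F0: upper {-}, lower {-}, prefactor -5. Verdict at x = -1: exponential (I5) matches (the 0F0 exponential series at x = -1). Sum: \left(-5\right) \cdot e^{-1}.

First insight: t_0 = -5 here, and the running product (C = -5) telescopes to a rising factorial.
Adjacent-term ratio: r(k) = -1 * 1 / [(k+1)] - rational in k. x = -1; t_0 = -5; negate the roots.


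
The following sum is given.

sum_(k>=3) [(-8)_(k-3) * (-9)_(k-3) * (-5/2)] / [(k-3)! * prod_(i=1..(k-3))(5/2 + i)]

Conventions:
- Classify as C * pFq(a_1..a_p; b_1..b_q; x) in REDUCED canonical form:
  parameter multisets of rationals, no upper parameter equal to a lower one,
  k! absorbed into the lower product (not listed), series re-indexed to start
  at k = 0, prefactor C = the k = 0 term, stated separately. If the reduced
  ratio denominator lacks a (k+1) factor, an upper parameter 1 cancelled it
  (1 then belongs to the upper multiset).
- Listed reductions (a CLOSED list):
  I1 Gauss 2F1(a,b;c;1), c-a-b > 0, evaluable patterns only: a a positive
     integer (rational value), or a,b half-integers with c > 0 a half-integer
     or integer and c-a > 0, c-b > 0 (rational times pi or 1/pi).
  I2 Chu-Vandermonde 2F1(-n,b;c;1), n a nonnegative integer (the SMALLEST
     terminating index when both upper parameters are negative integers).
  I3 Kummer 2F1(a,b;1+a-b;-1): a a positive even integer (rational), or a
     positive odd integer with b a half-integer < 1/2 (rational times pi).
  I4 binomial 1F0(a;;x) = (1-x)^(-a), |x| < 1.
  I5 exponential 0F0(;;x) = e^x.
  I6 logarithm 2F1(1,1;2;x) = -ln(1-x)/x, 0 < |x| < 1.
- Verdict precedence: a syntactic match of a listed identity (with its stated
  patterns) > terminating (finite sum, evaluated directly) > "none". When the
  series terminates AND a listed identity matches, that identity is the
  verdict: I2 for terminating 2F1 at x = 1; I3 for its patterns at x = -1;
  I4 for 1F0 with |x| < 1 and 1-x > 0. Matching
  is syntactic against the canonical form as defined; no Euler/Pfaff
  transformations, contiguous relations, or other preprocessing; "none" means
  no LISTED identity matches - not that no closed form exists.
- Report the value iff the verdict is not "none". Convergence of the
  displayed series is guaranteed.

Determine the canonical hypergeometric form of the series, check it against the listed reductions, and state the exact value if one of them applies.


Canonical form: C = -5/2 times 2F1 with upper {-9, -8}, lower {7/2}, x = 1. Verdict: this is Chu-Vandermonde (I2) (terminating 2F1 at x = 1 with n = 8, b = -9, c = 7/2). Value: -12473625/4522.

Key step: t_0 = -5/2 here, and the lower running product (C = -5/2, x = 1) is a rising factorial.
Ratio: r(k) = 1 * (k-9) (k-8) / [(k+7/2) (k+1)] - rational; roots negated = parameters, x = 1, C = -5/2.


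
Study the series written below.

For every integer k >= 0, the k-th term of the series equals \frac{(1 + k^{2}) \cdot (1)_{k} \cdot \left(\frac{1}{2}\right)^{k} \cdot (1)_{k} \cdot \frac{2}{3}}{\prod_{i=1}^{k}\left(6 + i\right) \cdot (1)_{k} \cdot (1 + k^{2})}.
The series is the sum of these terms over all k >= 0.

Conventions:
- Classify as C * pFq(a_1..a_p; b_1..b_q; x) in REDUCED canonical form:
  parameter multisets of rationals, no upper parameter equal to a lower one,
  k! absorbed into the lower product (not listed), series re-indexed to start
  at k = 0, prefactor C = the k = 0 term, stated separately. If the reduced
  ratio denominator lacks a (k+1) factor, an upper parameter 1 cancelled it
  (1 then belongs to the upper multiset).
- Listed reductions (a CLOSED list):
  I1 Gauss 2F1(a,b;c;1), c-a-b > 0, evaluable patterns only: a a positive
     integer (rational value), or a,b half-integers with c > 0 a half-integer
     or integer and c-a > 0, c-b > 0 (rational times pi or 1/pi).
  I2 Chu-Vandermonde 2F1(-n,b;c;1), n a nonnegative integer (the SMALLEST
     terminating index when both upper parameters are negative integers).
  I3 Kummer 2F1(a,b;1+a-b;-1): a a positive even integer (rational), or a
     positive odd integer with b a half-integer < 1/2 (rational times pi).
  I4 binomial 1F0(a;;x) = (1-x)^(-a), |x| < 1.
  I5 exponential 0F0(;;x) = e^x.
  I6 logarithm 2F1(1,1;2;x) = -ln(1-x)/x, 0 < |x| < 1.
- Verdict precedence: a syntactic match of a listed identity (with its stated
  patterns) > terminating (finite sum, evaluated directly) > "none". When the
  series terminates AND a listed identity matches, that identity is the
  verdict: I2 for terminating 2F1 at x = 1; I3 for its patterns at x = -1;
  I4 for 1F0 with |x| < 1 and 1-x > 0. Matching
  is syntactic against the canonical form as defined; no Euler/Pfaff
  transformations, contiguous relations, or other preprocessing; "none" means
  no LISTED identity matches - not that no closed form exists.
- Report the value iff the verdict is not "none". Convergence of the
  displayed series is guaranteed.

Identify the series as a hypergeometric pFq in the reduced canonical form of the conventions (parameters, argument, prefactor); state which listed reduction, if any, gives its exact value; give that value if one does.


With C = \frac{2}{3}: the canonical form is 2F1(1, 1; 7; \frac{1}{2}). Verdict: none (x = \frac{1}{2}): each listed identity misses the multisets {1, 1} ; {7}.

Structural cue: t_0 being \frac{2}{3}, (1)_k (C = 2/3) is k! itself.
Consecutive-term ratio: r(k) = \frac{1}{2} * (k+1) (k+1) / [(k+7) (k+1)] - rational in k, leading ratio \frac{1}{2}; with t_0 = \frac{2}{3}, classification follows.


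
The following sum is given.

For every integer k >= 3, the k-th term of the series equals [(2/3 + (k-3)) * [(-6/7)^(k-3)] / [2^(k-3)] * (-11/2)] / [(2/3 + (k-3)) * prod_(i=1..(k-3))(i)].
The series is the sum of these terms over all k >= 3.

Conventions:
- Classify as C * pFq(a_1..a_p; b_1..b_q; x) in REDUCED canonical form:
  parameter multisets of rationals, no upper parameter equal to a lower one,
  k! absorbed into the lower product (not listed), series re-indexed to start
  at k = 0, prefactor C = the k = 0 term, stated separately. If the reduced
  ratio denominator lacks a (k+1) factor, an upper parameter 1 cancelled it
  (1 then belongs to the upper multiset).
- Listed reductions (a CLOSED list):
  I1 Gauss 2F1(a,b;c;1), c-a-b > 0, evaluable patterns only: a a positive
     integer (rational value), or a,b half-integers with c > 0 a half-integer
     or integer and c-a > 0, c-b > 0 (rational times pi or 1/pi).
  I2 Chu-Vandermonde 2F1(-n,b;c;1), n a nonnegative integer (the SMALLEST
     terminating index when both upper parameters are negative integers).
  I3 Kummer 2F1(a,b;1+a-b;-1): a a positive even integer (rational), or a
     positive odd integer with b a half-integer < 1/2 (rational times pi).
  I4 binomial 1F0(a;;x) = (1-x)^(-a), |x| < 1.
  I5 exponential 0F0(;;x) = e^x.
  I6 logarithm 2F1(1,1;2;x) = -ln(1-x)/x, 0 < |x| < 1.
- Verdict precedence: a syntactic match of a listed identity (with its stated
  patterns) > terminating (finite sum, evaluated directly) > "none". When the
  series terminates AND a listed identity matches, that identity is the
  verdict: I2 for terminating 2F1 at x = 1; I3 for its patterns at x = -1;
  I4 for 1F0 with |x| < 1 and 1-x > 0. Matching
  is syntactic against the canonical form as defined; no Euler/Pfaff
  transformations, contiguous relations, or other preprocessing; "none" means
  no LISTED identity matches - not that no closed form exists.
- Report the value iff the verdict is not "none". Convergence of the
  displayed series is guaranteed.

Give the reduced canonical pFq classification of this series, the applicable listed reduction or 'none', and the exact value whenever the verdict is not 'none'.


The series (x = -3/7) is 0F0: upper {-}, lower {-}, prefactor -11/2. Verdict: this is exponential (I5) (the 0F0 exponential series at x = -3/7). Hence: (-11/2) * e^(-3/7).

The tell: t_0 = -11/2 here, and the two k-th powers (C = -11/2, x = -3/7) combine into one argument.
Step ratio: r(k) = (-3/7) * 1 / [(k+1)] - rational; roots negated = parameters, x = (-3/7), C = -11/2.


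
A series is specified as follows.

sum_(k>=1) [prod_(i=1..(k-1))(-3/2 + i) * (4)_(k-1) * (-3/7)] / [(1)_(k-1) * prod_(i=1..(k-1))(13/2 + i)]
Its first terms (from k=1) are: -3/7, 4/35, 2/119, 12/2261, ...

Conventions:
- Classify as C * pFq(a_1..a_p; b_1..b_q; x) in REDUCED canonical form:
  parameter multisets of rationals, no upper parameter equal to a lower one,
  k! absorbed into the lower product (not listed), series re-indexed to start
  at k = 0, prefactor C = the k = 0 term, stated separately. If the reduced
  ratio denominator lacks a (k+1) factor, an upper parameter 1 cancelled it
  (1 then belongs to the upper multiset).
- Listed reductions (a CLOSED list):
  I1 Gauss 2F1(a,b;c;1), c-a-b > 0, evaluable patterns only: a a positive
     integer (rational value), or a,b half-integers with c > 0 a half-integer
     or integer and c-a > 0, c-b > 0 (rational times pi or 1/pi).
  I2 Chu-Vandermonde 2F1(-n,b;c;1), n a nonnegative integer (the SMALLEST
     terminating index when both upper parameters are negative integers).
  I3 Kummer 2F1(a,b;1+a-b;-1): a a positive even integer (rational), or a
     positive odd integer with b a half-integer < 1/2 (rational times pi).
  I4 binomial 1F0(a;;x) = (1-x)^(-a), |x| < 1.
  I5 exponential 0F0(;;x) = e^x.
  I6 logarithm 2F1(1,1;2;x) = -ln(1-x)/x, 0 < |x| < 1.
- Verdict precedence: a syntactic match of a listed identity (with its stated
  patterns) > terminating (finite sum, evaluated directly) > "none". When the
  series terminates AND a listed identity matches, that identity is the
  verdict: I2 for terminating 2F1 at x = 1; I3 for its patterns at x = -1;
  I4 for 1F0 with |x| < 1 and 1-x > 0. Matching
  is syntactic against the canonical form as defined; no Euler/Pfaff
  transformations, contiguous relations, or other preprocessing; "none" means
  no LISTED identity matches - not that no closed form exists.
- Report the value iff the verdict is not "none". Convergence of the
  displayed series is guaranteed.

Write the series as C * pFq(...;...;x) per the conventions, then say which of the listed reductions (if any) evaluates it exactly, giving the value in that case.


Reduced: x = 1, 2F1, upper = {-1/2, 4}, lower = {15/2}, C = -3/7. Verdict at x = 1: the Gauss summation I1 matches (x = 1: the Gamma ratio telescopes since c-a-b = 4 > 0 and a = 4 in Z>0). Exact value: -1287/4480.

First insight: from the first term -3/7: (1)_k (prefactor -3/7) is k! itself.
Step ratio: r(k) = 1 * (k-1/2) (k+4) / [(k+15/2) (k+1)] - rational in k, leading ratio 1; with t_0 = -3/7, classification follows.


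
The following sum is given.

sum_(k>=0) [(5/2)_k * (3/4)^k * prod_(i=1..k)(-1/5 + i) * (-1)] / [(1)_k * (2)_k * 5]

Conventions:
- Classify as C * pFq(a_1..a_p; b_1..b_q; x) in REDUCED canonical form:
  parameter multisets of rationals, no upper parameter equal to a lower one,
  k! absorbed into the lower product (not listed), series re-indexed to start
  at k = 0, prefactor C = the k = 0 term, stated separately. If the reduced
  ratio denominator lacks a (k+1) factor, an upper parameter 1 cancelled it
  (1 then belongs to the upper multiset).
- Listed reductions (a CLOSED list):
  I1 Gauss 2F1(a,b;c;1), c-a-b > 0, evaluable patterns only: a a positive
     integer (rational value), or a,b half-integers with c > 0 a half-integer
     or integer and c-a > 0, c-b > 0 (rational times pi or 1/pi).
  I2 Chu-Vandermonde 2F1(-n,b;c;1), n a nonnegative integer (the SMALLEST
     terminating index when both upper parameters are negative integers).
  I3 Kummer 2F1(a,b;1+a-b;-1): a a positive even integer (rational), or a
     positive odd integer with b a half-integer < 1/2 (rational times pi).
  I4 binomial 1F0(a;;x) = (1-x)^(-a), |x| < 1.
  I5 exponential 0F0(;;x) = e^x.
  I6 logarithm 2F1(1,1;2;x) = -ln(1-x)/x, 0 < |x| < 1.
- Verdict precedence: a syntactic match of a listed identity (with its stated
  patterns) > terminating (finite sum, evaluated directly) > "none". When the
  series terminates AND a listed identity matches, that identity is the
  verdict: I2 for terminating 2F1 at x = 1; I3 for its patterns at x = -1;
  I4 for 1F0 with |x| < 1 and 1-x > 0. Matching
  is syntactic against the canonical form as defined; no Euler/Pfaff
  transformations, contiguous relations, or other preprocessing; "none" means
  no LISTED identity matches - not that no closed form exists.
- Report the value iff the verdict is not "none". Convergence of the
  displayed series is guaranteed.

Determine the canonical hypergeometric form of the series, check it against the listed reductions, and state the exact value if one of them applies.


First insight: with t_0 = -1/5, the constant factors (prefactor -1/5) combine into one prefactor.
Step ratio: r(k) = (3/4) * (k+4/5) (k+5/2) / [(k+2) (k+1)] - rational in k, leading ratio (3/4); with t_0 = -1/5, classification follows.

This is -1/5 * 2F1(4/5, 5/2; 2; 3/4) in reduced canonical form. Verdict: none - at argument 3/4 the multisets {4/5, 5/2} ; {2} match no listed identity.


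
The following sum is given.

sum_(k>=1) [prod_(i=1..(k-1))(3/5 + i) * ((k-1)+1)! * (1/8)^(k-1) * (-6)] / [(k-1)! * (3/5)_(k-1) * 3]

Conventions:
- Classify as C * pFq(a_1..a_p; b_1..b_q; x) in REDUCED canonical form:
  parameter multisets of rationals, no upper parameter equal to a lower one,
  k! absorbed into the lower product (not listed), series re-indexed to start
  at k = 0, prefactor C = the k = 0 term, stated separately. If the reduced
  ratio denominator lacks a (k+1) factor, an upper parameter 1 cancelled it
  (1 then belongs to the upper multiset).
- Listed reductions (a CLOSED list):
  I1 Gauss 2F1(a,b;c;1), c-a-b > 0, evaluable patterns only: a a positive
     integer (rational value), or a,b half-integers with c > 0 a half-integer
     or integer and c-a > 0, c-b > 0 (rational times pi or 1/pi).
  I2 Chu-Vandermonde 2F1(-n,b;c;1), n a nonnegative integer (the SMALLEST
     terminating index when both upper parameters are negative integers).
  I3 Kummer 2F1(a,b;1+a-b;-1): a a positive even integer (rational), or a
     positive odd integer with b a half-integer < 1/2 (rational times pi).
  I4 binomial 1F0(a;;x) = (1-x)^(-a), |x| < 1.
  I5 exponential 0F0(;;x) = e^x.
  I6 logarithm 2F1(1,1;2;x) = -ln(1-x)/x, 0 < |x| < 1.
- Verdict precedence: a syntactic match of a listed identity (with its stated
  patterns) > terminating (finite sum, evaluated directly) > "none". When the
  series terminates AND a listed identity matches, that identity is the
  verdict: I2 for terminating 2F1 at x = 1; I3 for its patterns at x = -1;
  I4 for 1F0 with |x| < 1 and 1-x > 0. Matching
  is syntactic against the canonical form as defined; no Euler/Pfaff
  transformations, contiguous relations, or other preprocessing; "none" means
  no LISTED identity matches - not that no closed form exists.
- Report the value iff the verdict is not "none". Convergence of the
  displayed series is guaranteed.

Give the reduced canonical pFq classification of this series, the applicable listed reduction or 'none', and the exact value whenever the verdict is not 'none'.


At argument 1/8: a 2F1 with upper {8/5, 2}, lower {3/5}, scaled by C = -2. Verdict: none (x = 1/8): each listed identity misses the multisets {8/5, 2} ; {3/5}.

Structural cue: with t_0 = -2, the factorial ratio (prefactor -2) (k+a-1)!/(a-1)! is a rising factorial (a)_k.
Ratio: r(k) = (1/8) * (k+8/5) (k+2) / [(k+3/5) (k+1)] - poly over poly, x = (1/8) from leading terms; C = -2 at k = 0.


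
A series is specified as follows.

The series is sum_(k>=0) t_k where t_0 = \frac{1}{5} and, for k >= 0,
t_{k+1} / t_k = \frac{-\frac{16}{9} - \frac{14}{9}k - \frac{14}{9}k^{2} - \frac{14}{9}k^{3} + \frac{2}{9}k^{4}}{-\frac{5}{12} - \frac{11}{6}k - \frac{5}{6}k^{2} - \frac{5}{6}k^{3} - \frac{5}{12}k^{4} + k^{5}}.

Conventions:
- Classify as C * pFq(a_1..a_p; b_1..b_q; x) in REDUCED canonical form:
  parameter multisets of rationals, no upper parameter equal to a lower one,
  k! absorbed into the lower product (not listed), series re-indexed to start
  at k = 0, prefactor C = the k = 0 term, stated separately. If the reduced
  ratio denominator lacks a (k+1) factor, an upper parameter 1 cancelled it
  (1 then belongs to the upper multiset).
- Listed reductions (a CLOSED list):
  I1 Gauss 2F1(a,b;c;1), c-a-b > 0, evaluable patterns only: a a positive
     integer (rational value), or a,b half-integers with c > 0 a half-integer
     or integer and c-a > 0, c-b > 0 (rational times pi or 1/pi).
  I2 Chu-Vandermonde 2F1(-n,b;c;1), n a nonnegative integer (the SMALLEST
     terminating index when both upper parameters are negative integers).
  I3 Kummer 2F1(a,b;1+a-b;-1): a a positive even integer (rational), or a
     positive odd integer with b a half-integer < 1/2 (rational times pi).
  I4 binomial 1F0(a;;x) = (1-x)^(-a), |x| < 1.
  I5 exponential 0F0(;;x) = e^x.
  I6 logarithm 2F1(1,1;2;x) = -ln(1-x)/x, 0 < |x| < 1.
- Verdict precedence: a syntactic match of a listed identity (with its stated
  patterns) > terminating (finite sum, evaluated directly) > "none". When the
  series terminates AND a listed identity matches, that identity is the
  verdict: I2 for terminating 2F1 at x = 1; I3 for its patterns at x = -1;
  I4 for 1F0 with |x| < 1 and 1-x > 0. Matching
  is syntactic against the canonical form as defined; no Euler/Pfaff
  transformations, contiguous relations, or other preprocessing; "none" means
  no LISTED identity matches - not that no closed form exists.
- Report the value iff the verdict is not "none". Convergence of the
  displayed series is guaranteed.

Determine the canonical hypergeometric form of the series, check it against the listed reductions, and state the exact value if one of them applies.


With C = \frac{1}{5}: the canonical form is 2F2(-8, 1; -\frac{5}{3}, \frac{1}{4}; \frac{2}{9}). Verdict: terminating - the sum ends at index 8 because -8 is a negative integer; exact evaluation follows. Value: \frac{17143091486441}{35873436178125}.

Key observation: t_0 = \frac{1}{5} here, and the ratio is unreduced: k^2 + 1 divides both sides (prefactor 1/5).
Term ratio: r(k) = \frac{2}{9} * (k-8) (k+1) / [(k-\frac{5}{3}) (k+\frac{1}{4}) (k+1)] - rational in k. x = \frac{2}{9}; t_0 = \frac{1}{5}; negate the roots.


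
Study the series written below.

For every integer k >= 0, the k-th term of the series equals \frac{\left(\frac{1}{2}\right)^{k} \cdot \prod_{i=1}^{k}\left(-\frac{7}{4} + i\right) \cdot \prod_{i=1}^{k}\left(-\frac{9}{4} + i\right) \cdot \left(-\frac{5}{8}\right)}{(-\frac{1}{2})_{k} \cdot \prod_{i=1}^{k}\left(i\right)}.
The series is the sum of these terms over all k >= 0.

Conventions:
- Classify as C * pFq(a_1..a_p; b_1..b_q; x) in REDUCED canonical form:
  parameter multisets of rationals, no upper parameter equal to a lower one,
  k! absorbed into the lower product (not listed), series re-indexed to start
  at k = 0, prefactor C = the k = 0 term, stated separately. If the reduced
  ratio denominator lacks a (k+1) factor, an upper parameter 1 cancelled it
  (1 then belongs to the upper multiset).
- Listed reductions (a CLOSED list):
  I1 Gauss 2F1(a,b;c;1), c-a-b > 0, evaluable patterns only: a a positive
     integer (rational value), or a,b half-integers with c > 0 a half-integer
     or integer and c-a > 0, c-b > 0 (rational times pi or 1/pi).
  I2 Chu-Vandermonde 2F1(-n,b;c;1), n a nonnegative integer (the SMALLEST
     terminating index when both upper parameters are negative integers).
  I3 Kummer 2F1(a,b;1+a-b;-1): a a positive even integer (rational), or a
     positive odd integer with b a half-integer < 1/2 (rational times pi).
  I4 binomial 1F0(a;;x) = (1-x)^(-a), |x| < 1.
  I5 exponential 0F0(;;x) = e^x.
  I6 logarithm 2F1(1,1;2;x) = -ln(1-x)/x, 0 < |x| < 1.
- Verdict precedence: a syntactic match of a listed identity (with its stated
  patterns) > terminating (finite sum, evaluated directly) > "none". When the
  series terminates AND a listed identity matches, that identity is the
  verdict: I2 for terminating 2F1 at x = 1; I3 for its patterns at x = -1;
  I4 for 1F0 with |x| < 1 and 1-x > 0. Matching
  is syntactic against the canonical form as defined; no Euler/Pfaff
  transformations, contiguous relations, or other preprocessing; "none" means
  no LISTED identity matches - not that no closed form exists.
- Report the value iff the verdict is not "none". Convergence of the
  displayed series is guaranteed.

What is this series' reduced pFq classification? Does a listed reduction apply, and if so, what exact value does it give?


At argument \frac{1}{2}: a 2F1 with upper {-\frac{5}{4}, -\frac{3}{4}}, lower {-\frac{1}{2}}, scaled by C = -\frac{5}{8}. Verdict: none (x = \frac{1}{2}): each listed identity misses the multisets {-\frac{5}{4}, -\frac{3}{4}} ; {-\frac{1}{2}}.

The tell: with t_0 = -\frac{5}{8}, the running product (C = -5/8) telescopes to a rising factorial.
Ratio: r(k) = \frac{1}{2} * (k-\frac{5}{4}) (k-\frac{3}{4}) / [(k-\frac{1}{2}) (k+1)] - rational; roots negated = parameters, x = \frac{1}{2}, C = -\frac{5}{8}.
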